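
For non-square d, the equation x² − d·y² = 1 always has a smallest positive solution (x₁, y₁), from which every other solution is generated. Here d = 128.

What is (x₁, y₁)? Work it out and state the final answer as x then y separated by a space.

577 51

d=128: √d = [11; 3,5,3,22] (ℓ=4, even), read p_3/q_3
i=0: a=11 ⇒ p=11, q=1
i=1: a=3 ⇒ p=34, q=3
i=2: a=5 ⇒ p=181, q=16
i=3: a=3 ⇒ p=577, q=51
fundamental: x₁=577, y₁=51  (since 332929 − 128·2601 = 1)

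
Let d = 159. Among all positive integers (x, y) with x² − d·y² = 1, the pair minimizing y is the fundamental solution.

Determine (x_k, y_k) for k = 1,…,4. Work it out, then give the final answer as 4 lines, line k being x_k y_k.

1324 105
3505951 278040
9283756924 736249815
24583384828801 1949589232080

√159 → a₀=12, period (1,1,1,1,3,1,1,1,1,24); ℓ=10 even so k=9
a_0=12:  p_0=12·1+0=12,  q_0=12·0+1=1
…
a_4=1:  p_4=1·38+25=63,  q_4=1·3+2=5
…
a_6=1:  p_6=1·227+63=290,  q_6=1·18+5=23
…
a_8=1:  p_8=1·517+290=807,  q_8=1·41+23=64
a_9=1:  p_9=1·807+517=1324,  q_9=1·64+41=105
(x₁, y₁) = (1324, 105);  1324² − 159·105² = 1 ✓
(x_2, y_2) = (1324·1324 + 159·105·105, 1324·105 + 105·1324) = (3505951, 278040)
(x_3, y_3) = (1324·3505951 + 159·105·278040, 1324·278040 + 105·3505951) = (9283756924, 736249815)
(x_4, y_4) = (1324·9283756924 + 159·105·736249815, 1324·736249815 + 105·9283756924) = (24583384828801, 1949589232080)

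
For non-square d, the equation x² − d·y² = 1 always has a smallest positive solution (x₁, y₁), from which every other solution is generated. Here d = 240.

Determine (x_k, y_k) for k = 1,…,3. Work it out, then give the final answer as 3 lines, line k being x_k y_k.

[15; 2,30] for √240; ℓ=2 ⇒ convergent index 1
a_0=15:  p_0=15·1+0=15,  q_0=15·0+1=1
a_1=2:  p_1=2·15+1=31,  q_1=2·1+0=2
→ (31, 2).  Check: 31²=961, 240·2²=960, difference 1.
k=2:  x_2 = 31·31+240·2·2 = 1921,  y_2 = 31·2+2·31 = 124
k=3:  x_3 = 31·1921+240·2·124 = 119071,  y_3 = 31·124+2·1921 = 7686

31 2
1921 124
119071 7686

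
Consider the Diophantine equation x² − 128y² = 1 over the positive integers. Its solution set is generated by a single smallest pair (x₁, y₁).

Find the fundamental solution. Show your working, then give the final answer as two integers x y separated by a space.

577 51

[11; 3,5,3,22] for √128; ℓ=4 ⇒ convergent index 3
a_0=11:  p_0=11·1+0=11,  q_0=11·0+1=1
…
a_2=5:  p_2=5·34+11=181,  q_2=5·3+1=16
a_3=3:  p_3=3·181+34=577,  q_3=3·16+3=51
→ (577, 51).  Check: 577²=332929, 128·51²=332928, difference 1.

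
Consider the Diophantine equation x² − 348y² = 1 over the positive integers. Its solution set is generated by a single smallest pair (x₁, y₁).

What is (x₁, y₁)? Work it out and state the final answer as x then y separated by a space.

1567 84

√348 = [18; 1,1,1,8,1,1,1,36, …], period ℓ=8 (even) → k=7
i=0: a=18 ⇒ p=18, q=1
…
i=2: a=1 ⇒ p=37, q=2
…
i=4: a=8 ⇒ p=485, q=26
i=5: a=1 ⇒ p=541, q=29
i=6: a=1 ⇒ p=1026, q=55
i=7: a=1 ⇒ p=1567, q=84
(x₁, y₁) = (1567, 84);  1567² − 348·84² = 1 ✓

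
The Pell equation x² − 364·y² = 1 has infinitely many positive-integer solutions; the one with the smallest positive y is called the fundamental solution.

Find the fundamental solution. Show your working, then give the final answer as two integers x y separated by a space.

4954951 259710

[19; 12,1,2,3,1,8,1,3,2,1,12,38] for √364; ℓ=12 ⇒ convergent index 11
a_0=19:  p_0=19·1+0=19,  q_0=19·0+1=1
…
a_4=3:  p_4=3·725+248=2423,  q_4=3·38+13=127
…
a_8=3:  p_8=3·30755+27607=119872,  q_8=3·1612+1447=6283
…
a_10=1:  p_10=1·270499+119872=390371,  q_10=1·14178+6283=20461
a_11=12:  p_11=12·390371+270499=4954951,  q_11=12·20461+14178=259710
(x₁, y₁) = (4954951, 259710);  4954951² − 364·259710² = 1 ✓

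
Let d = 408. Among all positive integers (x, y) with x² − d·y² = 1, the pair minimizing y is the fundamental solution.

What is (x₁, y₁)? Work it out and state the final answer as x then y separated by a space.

[20; 5,40] for √408; ℓ=2 ⇒ convergent index 1
k=0  a_k=20  p_k/q_k = 20/1
k=1  a_k=5  p_k/q_k = 101/5
→ (101, 5).  Check: 101²=10201, 408·5²=10200, difference 1.

101 5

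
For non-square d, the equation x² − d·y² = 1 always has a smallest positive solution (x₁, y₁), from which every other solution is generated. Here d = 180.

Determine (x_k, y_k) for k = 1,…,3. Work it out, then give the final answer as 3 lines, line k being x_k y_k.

[13; 2,2,2,26] for √180; ℓ=4 ⇒ convergent index 3
a_0=13:  p_0=13·1+0=13,  q_0=13·0+1=1
…
a_2=2:  p_2=2·27+13=67,  q_2=2·2+1=5
a_3=2:  p_3=2·67+27=161,  q_3=2·5+2=12
→ (161, 12).  Check: 161²=25921, 180·12²=25920, difference 1.
k=2:  x_2 = 161·161+180·12·12 = 51841,  y_2 = 161·12+12·161 = 3864
k=3:  x_3 = 161·51841+180·12·3864 = 16692641,  y_3 = 161·3864+12·51841 = 1244196

161 12
51841 3864
16692641 1244196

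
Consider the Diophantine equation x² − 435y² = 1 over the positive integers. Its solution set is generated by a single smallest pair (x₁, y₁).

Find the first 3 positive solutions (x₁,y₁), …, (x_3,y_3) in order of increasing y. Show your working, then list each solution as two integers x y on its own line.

√435 → a₀=20, period (1,5,1,40); ℓ=4 even so k=3
a_0=20:  p_0=20·1+0=20,  q_0=20·0+1=1
…
a_2=5:  p_2=5·21+20=125,  q_2=5·1+1=6
a_3=1:  p_3=1·125+21=146,  q_3=1·6+1=7
fundamental: x₁=146, y₁=7  (since 21316 − 435·49 = 1)
(x_2, y_2) = (146·146 + 435·7·7, 146·7 + 7·146) = (42631, 2044)
(x_3, y_3) = (146·42631 + 435·7·2044, 146·2044 + 7·42631) = (12448106, 596841)

146 7
42631 2044
12448106 596841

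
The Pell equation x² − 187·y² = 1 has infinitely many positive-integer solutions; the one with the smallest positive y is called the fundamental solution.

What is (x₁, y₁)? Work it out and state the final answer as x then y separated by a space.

1682 123

[13; 1,2,13,2,1,26] for √187; ℓ=6 ⇒ convergent index 5
a_0=13:  p_0=13·1+0=13,  q_0=13·0+1=1
a_1=1:  p_1=1·13+1=14,  q_1=1·1+0=1
a_2=2:  p_2=2·14+13=41,  q_2=2·1+1=3
a_3=13:  p_3=13·41+14=547,  q_3=13·3+1=40
a_4=2:  p_4=2·547+41=1135,  q_4=2·40+3=83
a_5=1:  p_5=1·1135+547=1682,  q_5=1·83+40=123
(x₁, y₁) = (1682, 123);  1682² − 187·123² = 1 ✓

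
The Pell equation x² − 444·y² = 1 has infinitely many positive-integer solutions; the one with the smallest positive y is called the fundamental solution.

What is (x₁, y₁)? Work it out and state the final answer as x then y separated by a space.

[21; 14,42] for √444; ℓ=2 ⇒ convergent index 1
a_0=21:  p_0=21·1+0=21,  q_0=21·0+1=1
a_1=14:  p_1=14·21+1=295,  q_1=14·1+0=14
(x₁, y₁) = (295, 14);  295² − 444·14² = 1 ✓

295 14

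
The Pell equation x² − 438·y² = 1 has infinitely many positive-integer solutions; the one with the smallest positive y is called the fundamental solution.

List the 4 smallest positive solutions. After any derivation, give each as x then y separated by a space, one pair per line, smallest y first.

293 14
171697 8204
100614149 4807530
58959719617 2817204376

[20; 1,12,1,40] for √438; ℓ=4 ⇒ convergent index 3
step 0: (20, 1)  from 20·(1,0) + (0,1)
step 1: (21, 1)  from 1·(20,1) + (1,0)
step 2: (272, 13)  from 12·(21,1) + (20,1)
step 3: (293, 14)  from 1·(272,13) + (21,1)
fundamental: x₁=293, y₁=14  (since 85849 − 438·196 = 1)
(x_2, y_2) = (293·293 + 438·14·14, 293·14 + 14·293) = (171697, 8204)
(x_3, y_3) = (293·171697 + 438·14·8204, 293·8204 + 14·171697) = (100614149, 4807530)
(x_4, y_4) = (293·100614149 + 438·14·4807530, 293·4807530 + 14·100614149) = (58959719617, 2817204376)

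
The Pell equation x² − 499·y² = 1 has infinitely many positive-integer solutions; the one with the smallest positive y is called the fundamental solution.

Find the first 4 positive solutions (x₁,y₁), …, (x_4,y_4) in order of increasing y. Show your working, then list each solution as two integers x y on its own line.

√499 = [22; 2,1,21,1,2,44, …], period ℓ=6 (even) → k=5
i=0: a=22 ⇒ p=22, q=1
i=1: a=2 ⇒ p=45, q=2
…
i=3: a=21 ⇒ p=1452, q=65
i=4: a=1 ⇒ p=1519, q=68
i=5: a=2 ⇒ p=4490, q=201
(x₁, y₁) = (4490, 201);  4490² − 499·201² = 1 ✓
(x_2, y_2) = (4490·4490 + 499·201·201, 4490·201 + 201·4490) = (40320199, 1804980)
(x_3, y_3) = (4490·40320199 + 499·201·1804980, 4490·1804980 + 201·40320199) = (362075382530, 16208720199)
(x_4, y_4) = (4490·362075382530 + 499·201·16208720199, 4490·16208720199 + 201·362075382530) = (3251436894799201, 145554305582040)

4490 201
40320199 1804980
362075382530 16208720199
3251436894799201 145554305582040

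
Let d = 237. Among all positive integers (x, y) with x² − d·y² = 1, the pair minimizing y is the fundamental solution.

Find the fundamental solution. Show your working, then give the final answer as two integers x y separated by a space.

228151 14820

√237 → a₀=15, period (2,1,1,7,10,7,1,1,2,30); ℓ=10 even so k=9
k=0  a_k=15  p_k/q_k = 15/1
…
k=2  a_k=1  p_k/q_k = 46/3
k=3  a_k=1  p_k/q_k = 77/5
k=4  a_k=7  p_k/q_k = 585/38
k=5  a_k=10  p_k/q_k = 5927/385
k=6  a_k=7  p_k/q_k = 42074/2733
k=7  a_k=1  p_k/q_k = 48001/3118
k=8  a_k=1  p_k/q_k = 90075/5851
k=9  a_k=2  p_k/q_k = 228151/14820
fundamental: x₁=228151, y₁=14820  (since 52052878801 − 237·219632400 = 1)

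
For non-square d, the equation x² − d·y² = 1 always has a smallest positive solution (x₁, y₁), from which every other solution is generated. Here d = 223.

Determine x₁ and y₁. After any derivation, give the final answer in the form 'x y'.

√223 → a₀=14, period (1,13,1,28); ℓ=4 even so k=3
step 0: (14, 1)  from 14·(1,0) + (0,1)
…
step 2: (209, 14)  from 13·(15,1) + (14,1)
step 3: (224, 15)  from 1·(209,14) + (15,1)
(x₁, y₁) = (224, 15);  224² − 223·15² = 1 ✓

224 15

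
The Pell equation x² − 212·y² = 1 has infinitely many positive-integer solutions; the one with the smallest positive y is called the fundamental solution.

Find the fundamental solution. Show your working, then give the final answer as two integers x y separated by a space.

√212 = [14; 1,1,3,1,1,…,1,1,28, …], period ℓ=14 (even) → k=13
step 0: (14, 1)  from 14·(1,0) + (0,1)
step 1: (15, 1)  from 1·(14,1) + (1,0)
step 2: (29, 2)  from 1·(15,1) + (14,1)
…
step 4: (131, 9)  from 1·(102,7) + (29,2)
step 5: (233, 16)  from 1·(131,9) + (102,7)
step 6: (364, 25)  from 1·(233,16) + (131,9)
step 7: (2417, 166)  from 6·(364,25) + (233,16)
step 8: (2781, 191)  from 1·(2417,166) + (364,25)
…
step 11: (29135, 2001)  from 3·(7979,548) + (5198,357)
step 12: (37114, 2549)  from 1·(29135,2001) + (7979,548)
step 13: (66249, 4550)  from 1·(37114,2549) + (29135,2001)
fundamental: x₁=66249, y₁=4550  (since 4388930001 − 212·20702500 = 1)

66249 4550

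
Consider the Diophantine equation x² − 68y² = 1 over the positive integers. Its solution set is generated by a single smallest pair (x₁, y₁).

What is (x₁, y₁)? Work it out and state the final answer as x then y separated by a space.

√68 = [8; 4,16, …], period ℓ=2 (even) → k=1
step 0: (8, 1)  from 8·(1,0) + (0,1)
step 1: (33, 4)  from 4·(8,1) + (1,0)
fundamental: x₁=33, y₁=4  (since 1089 − 68·16 = 1)

33 4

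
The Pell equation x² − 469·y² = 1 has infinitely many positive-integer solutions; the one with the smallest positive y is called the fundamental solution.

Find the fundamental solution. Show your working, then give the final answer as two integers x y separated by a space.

√469 → a₀=21, period (1,1,1,10,6,10,1,1,1,42); ℓ=10 even so k=9
i=0: a=21 ⇒ p=21, q=1
…
i=2: a=1 ⇒ p=43, q=2
…
i=6: a=10 ⇒ p=42923, q=1982
i=7: a=1 ⇒ p=47146, q=2177
i=8: a=1 ⇒ p=90069, q=4159
i=9: a=1 ⇒ p=137215, q=6336
(x₁, y₁) = (137215, 6336);  137215² − 469·6336² = 1 ✓

137215 6336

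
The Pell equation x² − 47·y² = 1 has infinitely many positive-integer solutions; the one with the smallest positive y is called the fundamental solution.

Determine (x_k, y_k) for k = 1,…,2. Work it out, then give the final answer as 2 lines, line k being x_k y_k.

48 7
4607 672

d=47: √d = [6; 1,5,1,12] (ℓ=4, even), read p_3/q_3
i=0: a=6 ⇒ p=6, q=1
i=1: a=1 ⇒ p=7, q=1
i=2: a=5 ⇒ p=41, q=6
i=3: a=1 ⇒ p=48, q=7
→ (48, 7).  Check: 48²=2304, 47·7²=2303, difference 1.
k=2:  x_2 = 48·48+47·7·7 = 4607,  y_2 = 48·7+7·48 = 672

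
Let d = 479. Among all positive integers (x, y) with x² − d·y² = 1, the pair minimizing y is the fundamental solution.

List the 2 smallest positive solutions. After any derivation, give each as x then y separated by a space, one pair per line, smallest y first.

2989440 136591
17873503027199 816661198080

[21; 1,7,1,3,2,21,2,3,1,7,1,42] for √479; ℓ=12 ⇒ convergent index 11
k=0  a_k=21  p_k/q_k = 21/1
k=1  a_k=1  p_k/q_k = 22/1
…
k=3  a_k=1  p_k/q_k = 197/9
k=4  a_k=3  p_k/q_k = 766/35
…
k=6  a_k=21  p_k/q_k = 37075/1694
k=7  a_k=2  p_k/q_k = 75879/3467
…
k=9  a_k=1  p_k/q_k = 340591/15562
k=10  a_k=7  p_k/q_k = 2648849/121029
k=11  a_k=1  p_k/q_k = 2989440/136591
(x₁, y₁) = (2989440, 136591);  2989440² − 479·136591² = 1 ✓
(x_2, y_2) = (2989440·2989440 + 479·136591·136591, 2989440·136591 + 136591·2989440) = (17873503027199, 816661198080)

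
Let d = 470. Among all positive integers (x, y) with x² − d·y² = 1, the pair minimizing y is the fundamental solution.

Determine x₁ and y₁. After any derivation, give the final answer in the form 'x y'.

1691 78

[21; 1,2,8,2,1,42] for √470; ℓ=6 ⇒ convergent index 5
a_0=21:  p_0=21·1+0=21,  q_0=21·0+1=1
…
a_2=2:  p_2=2·22+21=65,  q_2=2·1+1=3
a_3=8:  p_3=8·65+22=542,  q_3=8·3+1=25
a_4=2:  p_4=2·542+65=1149,  q_4=2·25+3=53
a_5=1:  p_5=1·1149+542=1691,  q_5=1·53+25=78
(x₁, y₁) = (1691, 78);  1691² − 470·78² = 1 ✓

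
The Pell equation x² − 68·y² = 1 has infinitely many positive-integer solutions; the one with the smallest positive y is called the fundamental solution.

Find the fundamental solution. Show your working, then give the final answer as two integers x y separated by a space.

33 4

√68 = [8; 4,16, …], period ℓ=2 (even) → k=1
a_0=8:  p_0=8·1+0=8,  q_0=8·0+1=1
a_1=4:  p_1=4·8+1=33,  q_1=4·1+0=4
(x₁, y₁) = (33, 4);  33² − 68·4² = 1 ✓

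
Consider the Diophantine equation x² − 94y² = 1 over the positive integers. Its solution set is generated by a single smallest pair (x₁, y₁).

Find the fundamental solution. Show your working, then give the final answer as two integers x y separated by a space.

2143295 221064

√94 → a₀=9, period (1,2,3,1,1,…,2,1,18); ℓ=16 even so k=15
k=0  a_k=9  p_k/q_k = 9/1
k=1  a_k=1  p_k/q_k = 10/1
…
k=4  a_k=1  p_k/q_k = 126/13
k=5  a_k=1  p_k/q_k = 223/23
k=6  a_k=5  p_k/q_k = 1241/128
…
k=10  a_k=5  p_k/q_k = 85038/8771
…
k=13  a_k=3  p_k/q_k = 652934/67345
k=14  a_k=2  p_k/q_k = 1490361/153719
k=15  a_k=1  p_k/q_k = 2143295/221064
→ (2143295, 221064).  Check: 2143295²=4593713457025, 94·221064²=4593713457024, difference 1.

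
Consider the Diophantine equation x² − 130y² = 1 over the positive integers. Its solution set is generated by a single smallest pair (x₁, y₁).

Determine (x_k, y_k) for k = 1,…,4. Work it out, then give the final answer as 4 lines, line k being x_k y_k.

d=130: √d = [11; 2,2,22] (ℓ=3, odd), read p_5/q_5
a_0=11:  p_0=11·1+0=11,  q_0=11·0+1=1
a_1=2:  p_1=2·11+1=23,  q_1=2·1+0=2
…
a_4=2:  p_4=2·1277+57=2611,  q_4=2·112+5=229
a_5=2:  p_5=2·2611+1277=6499,  q_5=2·229+112=570
→ (6499, 570).  Check: 6499²=42237001, 130·570²=42237000, difference 1.
k=2:  x_2 = 6499·6499+130·570·570 = 84474001,  y_2 = 6499·570+570·6499 = 7408860
k=3:  x_3 = 6499·84474001+130·570·7408860 = 1097993058499,  y_3 = 6499·7408860+570·84474001 = 96300361710
k=4:  x_4 = 6499·1097993058499+130·570·96300361710 = 14271713689896001,  y_4 = 6499·96300361710+570·1097993058499 = 1251712094097720

6499 570
84474001 7408860
1097993058499 96300361710
14271713689896001 1251712094097720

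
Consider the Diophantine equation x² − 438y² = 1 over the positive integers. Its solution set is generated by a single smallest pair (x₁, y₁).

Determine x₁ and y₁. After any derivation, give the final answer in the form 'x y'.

√438 → a₀=20, period (1,12,1,40); ℓ=4 even so k=3
a_0=20:  p_0=20·1+0=20,  q_0=20·0+1=1
…
a_2=12:  p_2=12·21+20=272,  q_2=12·1+1=13
a_3=1:  p_3=1·272+21=293,  q_3=1·13+1=14
fundamental: x₁=293, y₁=14  (since 85849 − 438·196 = 1)

293 14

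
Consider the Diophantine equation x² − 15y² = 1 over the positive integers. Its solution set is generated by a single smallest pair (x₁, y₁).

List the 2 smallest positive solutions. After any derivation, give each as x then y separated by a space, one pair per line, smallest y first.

4 1
31 8

√15 = [3; 1,6, …], period ℓ=2 (even) → k=1
step 0: (3, 1)  from 3·(1,0) + (0,1)
step 1: (4, 1)  from 1·(3,1) + (1,0)
(x₁, y₁) = (4, 1);  4² − 15·1² = 1 ✓
(x_2, y_2) = (4·4 + 15·1·1, 4·1 + 1·4) = (31, 8)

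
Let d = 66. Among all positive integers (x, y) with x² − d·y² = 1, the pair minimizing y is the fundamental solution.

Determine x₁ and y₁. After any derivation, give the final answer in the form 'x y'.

√66 = [8; 8,16, …], period ℓ=2 (even) → k=1
a_0=8:  p_0=8·1+0=8,  q_0=8·0+1=1
a_1=8:  p_1=8·8+1=65,  q_1=8·1+0=8
→ (65, 8).  Check: 65²=4225, 66·8²=4224, difference 1.

65 8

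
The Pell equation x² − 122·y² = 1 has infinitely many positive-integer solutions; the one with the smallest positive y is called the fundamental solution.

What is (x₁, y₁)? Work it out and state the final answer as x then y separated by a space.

d=122: √d = [11; 22] (ℓ=1, odd), read p_1/q_1
i=0: a=11 ⇒ p=11, q=1
i=1: a=22 ⇒ p=243, q=22
fundamental: x₁=243, y₁=22  (since 59049 − 122·484 = 1)

243 22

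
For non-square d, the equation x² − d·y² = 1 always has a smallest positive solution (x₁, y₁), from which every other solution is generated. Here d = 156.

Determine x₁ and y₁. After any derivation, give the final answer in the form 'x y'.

25 2

√156 → a₀=12, period (2,24); ℓ=2 even so k=1
step 0: (12, 1)  from 12·(1,0) + (0,1)
step 1: (25, 2)  from 2·(12,1) + (1,0)
→ (25, 2).  Check: 25²=625, 156·2²=624, difference 1.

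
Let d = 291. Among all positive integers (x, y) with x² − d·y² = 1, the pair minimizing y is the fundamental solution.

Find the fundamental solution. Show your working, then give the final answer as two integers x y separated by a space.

[17; 17,34] for √291; ℓ=2 ⇒ convergent index 1
a_0=17:  p_0=17·1+0=17,  q_0=17·0+1=1
a_1=17:  p_1=17·17+1=290,  q_1=17·1+0=17
→ (290, 17).  Check: 290²=84100, 291·17²=84099, difference 1.

290 17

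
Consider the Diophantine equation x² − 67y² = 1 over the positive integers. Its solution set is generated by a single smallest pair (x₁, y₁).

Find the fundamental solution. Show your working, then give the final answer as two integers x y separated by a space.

√67 = [8; 5,2,1,1,7,1,1,2,5,16, …], period ℓ=10 (even) → k=9
a_0=8:  p_0=8·1+0=8,  q_0=8·0+1=1
…
a_2=2:  p_2=2·41+8=90,  q_2=2·5+1=11
…
a_5=7:  p_5=7·221+131=1678,  q_5=7·27+16=205
a_6=1:  p_6=1·1678+221=1899,  q_6=1·205+27=232
…
a_8=2:  p_8=2·3577+1899=9053,  q_8=2·437+232=1106
a_9=5:  p_9=5·9053+3577=48842,  q_9=5·1106+437=5967
→ (48842, 5967).  Check: 48842²=2385540964, 67·5967²=2385540963, difference 1.

48842 5967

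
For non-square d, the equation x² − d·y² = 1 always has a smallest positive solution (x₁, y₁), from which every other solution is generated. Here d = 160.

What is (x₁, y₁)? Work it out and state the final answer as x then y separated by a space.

√160 = [12; 1,1,1,5,1,1,1,24, …], period ℓ=8 (even) → k=7
i=0: a=12 ⇒ p=12, q=1
i=1: a=1 ⇒ p=13, q=1
i=2: a=1 ⇒ p=25, q=2
i=3: a=1 ⇒ p=38, q=3
i=4: a=5 ⇒ p=215, q=17
i=5: a=1 ⇒ p=253, q=20
i=6: a=1 ⇒ p=468, q=37
i=7: a=1 ⇒ p=721, q=57
fundamental: x₁=721, y₁=57  (since 519841 − 160·3249 = 1)

721 57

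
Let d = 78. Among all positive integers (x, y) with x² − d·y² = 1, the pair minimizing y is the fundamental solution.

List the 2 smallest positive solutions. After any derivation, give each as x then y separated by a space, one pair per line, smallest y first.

53 6
5617 636

√78 = [8; 1,4,1,16, …], period ℓ=4 (even) → k=3
a_0=8:  p_0=8·1+0=8,  q_0=8·0+1=1
…
a_2=4:  p_2=4·9+8=44,  q_2=4·1+1=5
a_3=1:  p_3=1·44+9=53,  q_3=1·5+1=6
fundamental: x₁=53, y₁=6  (since 2809 − 78·36 = 1)
(53+6√78)^2 = 5617 + 636√78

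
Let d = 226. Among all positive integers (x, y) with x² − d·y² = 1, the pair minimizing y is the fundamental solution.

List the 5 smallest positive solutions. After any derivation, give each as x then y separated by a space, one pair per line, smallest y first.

d=226: √d = [15; 30] (ℓ=1, odd), read p_1/q_1
k=0  a_k=15  p_k/q_k = 15/1
k=1  a_k=30  p_k/q_k = 451/30
fundamental: x₁=451, y₁=30  (since 203401 − 226·900 = 1)
n=2: (451,30)∘(451,30) = (451·451+226·30·30, 451·30+30·451) = (406801,27060)
n=3: (406801,27060)∘(451,30) = (451·406801+226·30·27060, 451·27060+30·406801) = (366934051,24408090)
n=4: (366934051,24408090)∘(451,30) = (451·366934051+226·30·24408090, 451·24408090+30·366934051) = (330974107201,22016070120)
n=5: (330974107201,22016070120)∘(451,30) = (451·330974107201+226·30·22016070120, 451·22016070120+30·330974107201) = (298538277761251,19858470840150)

451 30
406801 27060
366934051 24408090
330974107201 22016070120
298538277761251 19858470840150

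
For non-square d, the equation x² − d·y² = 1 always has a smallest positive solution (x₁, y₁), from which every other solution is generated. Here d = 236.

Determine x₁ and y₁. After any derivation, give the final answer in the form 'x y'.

[15; 2,1,3,5,1,6,1,5,3,1,2,30] for √236; ℓ=12 ⇒ convergent index 11
k=0  a_k=15  p_k/q_k = 15/1
k=1  a_k=2  p_k/q_k = 31/2
…
k=7  a_k=1  p_k/q_k = 8311/541
k=8  a_k=5  p_k/q_k = 48806/3177
k=9  a_k=3  p_k/q_k = 154729/10072
k=10  a_k=1  p_k/q_k = 203535/13249
k=11  a_k=2  p_k/q_k = 561799/36570
→ (561799, 36570).  Check: 561799²=315618116401, 236·36570²=315618116400, difference 1.

561799 36570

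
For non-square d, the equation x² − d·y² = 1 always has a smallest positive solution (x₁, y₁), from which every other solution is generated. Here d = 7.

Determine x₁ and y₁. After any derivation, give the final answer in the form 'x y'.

√7 = [2; 1,1,1,4, …], period ℓ=4 (even) → k=3
k=0  a_k=2  p_k/q_k = 2/1
k=1  a_k=1  p_k/q_k = 3/1
k=2  a_k=1  p_k/q_k = 5/2
k=3  a_k=1  p_k/q_k = 8/3
fundamental: x₁=8, y₁=3  (since 64 − 7·9 = 1)

8 3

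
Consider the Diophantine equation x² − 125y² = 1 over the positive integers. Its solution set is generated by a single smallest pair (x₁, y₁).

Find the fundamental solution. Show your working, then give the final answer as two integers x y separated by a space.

930249 83204

√125 → a₀=11, period (5,1,1,5,22); ℓ=5 odd so k=9
k=0  a_k=11  p_k/q_k = 11/1
…
k=2  a_k=1  p_k/q_k = 67/6
k=3  a_k=1  p_k/q_k = 123/11
k=4  a_k=5  p_k/q_k = 682/61
k=5  a_k=22  p_k/q_k = 15127/1353
…
k=7  a_k=1  p_k/q_k = 91444/8179
k=8  a_k=1  p_k/q_k = 167761/15005
k=9  a_k=5  p_k/q_k = 930249/83204
(x₁, y₁) = (930249, 83204);  930249² − 125·83204² = 1 ✓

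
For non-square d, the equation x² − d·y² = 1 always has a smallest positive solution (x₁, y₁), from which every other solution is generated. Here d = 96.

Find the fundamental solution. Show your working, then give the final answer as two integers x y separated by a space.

49 5

d=96: √d = [9; 1,3,1,18] (ℓ=4, even), read p_3/q_3
step 0: (9, 1)  from 9·(1,0) + (0,1)
step 1: (10, 1)  from 1·(9,1) + (1,0)
step 2: (39, 4)  from 3·(10,1) + (9,1)
step 3: (49, 5)  from 1·(39,4) + (10,1)
(x₁, y₁) = (49, 5);  49² − 96·5² = 1 ✓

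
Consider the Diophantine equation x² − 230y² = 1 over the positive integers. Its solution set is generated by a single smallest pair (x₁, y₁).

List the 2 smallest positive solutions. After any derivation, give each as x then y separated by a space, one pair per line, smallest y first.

91 6
16561 1092

√230 = [15; 6,30, …], period ℓ=2 (even) → k=1
i=0: a=15 ⇒ p=15, q=1
i=1: a=6 ⇒ p=91, q=6
fundamental: x₁=91, y₁=6  (since 8281 − 230·36 = 1)
k=2:  x_2 = 91·91+230·6·6 = 16561,  y_2 = 91·6+6·91 = 1092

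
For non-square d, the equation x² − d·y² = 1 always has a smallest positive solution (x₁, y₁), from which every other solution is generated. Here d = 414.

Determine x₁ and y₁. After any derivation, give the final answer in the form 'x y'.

[20; 2,1,7,2,7,1,2,40] for √414; ℓ=8 ⇒ convergent index 7
k=0  a_k=20  p_k/q_k = 20/1
k=1  a_k=2  p_k/q_k = 41/2
…
k=4  a_k=2  p_k/q_k = 997/49
…
k=6  a_k=1  p_k/q_k = 8444/415
k=7  a_k=2  p_k/q_k = 24335/1196
fundamental: x₁=24335, y₁=1196  (since 592192225 − 414·1430416 = 1)

24335 1196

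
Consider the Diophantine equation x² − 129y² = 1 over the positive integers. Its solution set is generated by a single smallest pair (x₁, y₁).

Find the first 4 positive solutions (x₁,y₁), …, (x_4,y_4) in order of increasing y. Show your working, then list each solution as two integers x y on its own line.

16855 1484
568182049 50025640
19153416854935 1686364322916
645661681611676801 56847341275472720

√129 = [11; 2,1,3,1,6,1,3,1,2,22, …], period ℓ=10 (even) → k=9
a_0=11:  p_0=11·1+0=11,  q_0=11·0+1=1
…
a_3=3:  p_3=3·34+23=125,  q_3=3·3+2=11
a_4=1:  p_4=1·125+34=159,  q_4=1·11+3=14
…
a_6=1:  p_6=1·1079+159=1238,  q_6=1·95+14=109
…
a_8=1:  p_8=1·4793+1238=6031,  q_8=1·422+109=531
a_9=2:  p_9=2·6031+4793=16855,  q_9=2·531+422=1484
fundamental: x₁=16855, y₁=1484  (since 284091025 − 129·2202256 = 1)
k=2:  x_2 = 16855·16855+129·1484·1484 = 568182049,  y_2 = 16855·1484+1484·16855 = 50025640
k=3:  x_3 = 16855·568182049+129·1484·50025640 = 19153416854935,  y_3 = 16855·50025640+1484·568182049 = 1686364322916
k=4:  x_4 = 16855·19153416854935+129·1484·1686364322916 = 645661681611676801,  y_4 = 16855·1686364322916+1484·19153416854935 = 56847341275472720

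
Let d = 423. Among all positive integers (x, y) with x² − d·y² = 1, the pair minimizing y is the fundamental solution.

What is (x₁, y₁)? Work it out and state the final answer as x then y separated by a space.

√423 = [20; 1,1,3,4,3,1,1,40, …], period ℓ=8 (even) → k=7
i=0: a=20 ⇒ p=20, q=1
…
i=4: a=4 ⇒ p=617, q=30
…
i=6: a=1 ⇒ p=2612, q=127
i=7: a=1 ⇒ p=4607, q=224
→ (4607, 224).  Check: 4607²=21224449, 423·224²=21224448, difference 1.

4607 224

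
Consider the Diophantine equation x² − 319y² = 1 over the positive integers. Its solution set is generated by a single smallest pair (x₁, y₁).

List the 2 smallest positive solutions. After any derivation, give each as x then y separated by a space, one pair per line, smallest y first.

√319 → a₀=17, period (1,6,5,1,4,…,6,1,34); ℓ=14 even so k=13
a_0=17:  p_0=17·1+0=17,  q_0=17·0+1=1
…
a_12=6:  p_12=6·1798881+309613=11102899,  q_12=6·100718+17335=621643
a_13=1:  p_13=1·11102899+1798881=12901780,  q_13=1·621643+100718=722361
→ (12901780, 722361).  Check: 12901780²=166455927168400, 319·722361²=166455927168399, difference 1.
(12901780+722361√319)^2 = 332911854336799 + 18639485405160√319

12901780 722361
332911854336799 18639485405160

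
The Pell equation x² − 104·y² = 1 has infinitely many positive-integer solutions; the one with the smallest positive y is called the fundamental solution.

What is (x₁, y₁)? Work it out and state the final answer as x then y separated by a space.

[10; 5,20] for √104; ℓ=2 ⇒ convergent index 1
step 0: (10, 1)  from 10·(1,0) + (0,1)
step 1: (51, 5)  from 5·(10,1) + (1,0)
fundamental: x₁=51, y₁=5  (since 2601 − 104·25 = 1)

51 5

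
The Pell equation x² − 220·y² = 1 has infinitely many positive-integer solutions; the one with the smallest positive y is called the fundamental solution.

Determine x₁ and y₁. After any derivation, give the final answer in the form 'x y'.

89 6

[14; 1,4,1,28] for √220; ℓ=4 ⇒ convergent index 3
i=0: a=14 ⇒ p=14, q=1
…
i=2: a=4 ⇒ p=74, q=5
i=3: a=1 ⇒ p=89, q=6
(x₁, y₁) = (89, 6);  89² − 220·6² = 1 ✓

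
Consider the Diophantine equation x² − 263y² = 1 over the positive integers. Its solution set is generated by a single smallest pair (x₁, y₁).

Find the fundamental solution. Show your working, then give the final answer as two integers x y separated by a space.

√263 = [16; 4,1,1,1,1,15,1,1,1,1,4,32, …], period ℓ=12 (even) → k=11
i=0: a=16 ⇒ p=16, q=1
i=1: a=4 ⇒ p=65, q=4
i=2: a=1 ⇒ p=81, q=5
…
i=5: a=1 ⇒ p=373, q=23
i=6: a=15 ⇒ p=5822, q=359
i=7: a=1 ⇒ p=6195, q=382
i=8: a=1 ⇒ p=12017, q=741
i=9: a=1 ⇒ p=18212, q=1123
i=10: a=1 ⇒ p=30229, q=1864
i=11: a=4 ⇒ p=139128, q=8579
fundamental: x₁=139128, y₁=8579  (since 19356600384 − 263·73599241 = 1)

139128 8579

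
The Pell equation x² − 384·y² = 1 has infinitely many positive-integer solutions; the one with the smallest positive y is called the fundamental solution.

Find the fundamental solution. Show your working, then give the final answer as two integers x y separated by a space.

4801 245

[19; 1,1,2,9,2,1,1,38] for √384; ℓ=8 ⇒ convergent index 7
a_0=19:  p_0=19·1+0=19,  q_0=19·0+1=1
…
a_3=2:  p_3=2·39+20=98,  q_3=2·2+1=5
…
a_6=1:  p_6=1·1940+921=2861,  q_6=1·99+47=146
a_7=1:  p_7=1·2861+1940=4801,  q_7=1·146+99=245
(x₁, y₁) = (4801, 245);  4801² − 384·245² = 1 ✓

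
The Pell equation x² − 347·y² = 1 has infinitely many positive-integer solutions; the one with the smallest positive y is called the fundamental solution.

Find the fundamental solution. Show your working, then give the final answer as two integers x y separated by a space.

641602 34443

√347 = [18; 1,1,1,2,4,…,1,1,36, …], period ℓ=14 (even) → k=13
a_0=18:  p_0=18·1+0=18,  q_0=18·0+1=1
a_1=1:  p_1=1·18+1=19,  q_1=1·1+0=1
…
a_6=1:  p_6=1·652+149=801,  q_6=1·35+8=43
…
a_8=1:  p_8=1·14269+801=15070,  q_8=1·766+43=809
…
a_11=1:  p_11=1·164168+74549=238717,  q_11=1·8813+4002=12815
a_12=1:  p_12=1·238717+164168=402885,  q_12=1·12815+8813=21628
a_13=1:  p_13=1·402885+238717=641602,  q_13=1·21628+12815=34443
fundamental: x₁=641602, y₁=34443  (since 411653126404 − 347·1186320249 = 1)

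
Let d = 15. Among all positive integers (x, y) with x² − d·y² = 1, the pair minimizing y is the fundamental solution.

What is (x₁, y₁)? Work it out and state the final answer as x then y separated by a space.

√15 = [3; 1,6, …], period ℓ=2 (even) → k=1
k=0  a_k=3  p_k/q_k = 3/1
k=1  a_k=1  p_k/q_k = 4/1
(x₁, y₁) = (4, 1);  4² − 15·1² = 1 ✓

4 1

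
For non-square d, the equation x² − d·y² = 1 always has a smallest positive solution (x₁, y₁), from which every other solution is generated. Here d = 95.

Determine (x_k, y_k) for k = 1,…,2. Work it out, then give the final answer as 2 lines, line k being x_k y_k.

√95 → a₀=9, period (1,2,1,18); ℓ=4 even so k=3
step 0: (9, 1)  from 9·(1,0) + (0,1)
…
step 2: (29, 3)  from 2·(10,1) + (9,1)
step 3: (39, 4)  from 1·(29,3) + (10,1)
fundamental: x₁=39, y₁=4  (since 1521 − 95·16 = 1)
(39+4√95)^2 = 3041 + 312√95

39 4
3041 312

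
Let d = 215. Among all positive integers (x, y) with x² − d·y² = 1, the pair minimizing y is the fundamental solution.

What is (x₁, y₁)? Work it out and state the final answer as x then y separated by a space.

√215 = [14; 1,1,1,28, …], period ℓ=4 (even) → k=3
step 0: (14, 1)  from 14·(1,0) + (0,1)
…
step 2: (29, 2)  from 1·(15,1) + (14,1)
step 3: (44, 3)  from 1·(29,2) + (15,1)
fundamental: x₁=44, y₁=3  (since 1936 − 215·9 = 1)

44 3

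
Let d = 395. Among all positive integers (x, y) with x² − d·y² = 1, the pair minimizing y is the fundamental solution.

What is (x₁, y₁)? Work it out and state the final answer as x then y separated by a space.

159 8

[19; 1,6,1,38] for √395; ℓ=4 ⇒ convergent index 3
step 0: (19, 1)  from 19·(1,0) + (0,1)
step 1: (20, 1)  from 1·(19,1) + (1,0)
step 2: (139, 7)  from 6·(20,1) + (19,1)
step 3: (159, 8)  from 1·(139,7) + (20,1)
→ (159, 8).  Check: 159²=25281, 395·8²=25280, difference 1.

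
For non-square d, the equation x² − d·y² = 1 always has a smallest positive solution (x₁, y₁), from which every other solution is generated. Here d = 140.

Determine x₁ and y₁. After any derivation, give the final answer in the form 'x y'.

[11; 1,4,1,22] for √140; ℓ=4 ⇒ convergent index 3
step 0: (11, 1)  from 11·(1,0) + (0,1)
…
step 2: (59, 5)  from 4·(12,1) + (11,1)
step 3: (71, 6)  from 1·(59,5) + (12,1)
→ (71, 6).  Check: 71²=5041, 140·6²=5040, difference 1.

71 6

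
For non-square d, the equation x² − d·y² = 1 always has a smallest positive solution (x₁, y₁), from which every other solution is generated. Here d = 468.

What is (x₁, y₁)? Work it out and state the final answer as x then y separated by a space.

649 30

√468 → a₀=21, period (1,1,1,2,1,1,1,42); ℓ=8 even so k=7
step 0: (21, 1)  from 21·(1,0) + (0,1)
step 1: (22, 1)  from 1·(21,1) + (1,0)
step 2: (43, 2)  from 1·(22,1) + (21,1)
…
step 4: (173, 8)  from 2·(65,3) + (43,2)
step 5: (238, 11)  from 1·(173,8) + (65,3)
step 6: (411, 19)  from 1·(238,11) + (173,8)
step 7: (649, 30)  from 1·(411,19) + (238,11)
(x₁, y₁) = (649, 30);  649² − 468·30² = 1 ✓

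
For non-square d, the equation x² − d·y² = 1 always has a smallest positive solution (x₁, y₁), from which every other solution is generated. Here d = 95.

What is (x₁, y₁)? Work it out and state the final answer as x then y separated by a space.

39 4

[9; 1,2,1,18] for √95; ℓ=4 ⇒ convergent index 3
step 0: (9, 1)  from 9·(1,0) + (0,1)
step 1: (10, 1)  from 1·(9,1) + (1,0)
step 2: (29, 3)  from 2·(10,1) + (9,1)
step 3: (39, 4)  from 1·(29,3) + (10,1)
fundamental: x₁=39, y₁=4  (since 1521 − 95·16 = 1)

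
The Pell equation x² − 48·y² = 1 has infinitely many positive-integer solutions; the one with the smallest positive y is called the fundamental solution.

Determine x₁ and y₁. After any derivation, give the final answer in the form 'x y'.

d=48: √d = [6; 1,12] (ℓ=2, even), read p_1/q_1
step 0: (6, 1)  from 6·(1,0) + (0,1)
step 1: (7, 1)  from 1·(6,1) + (1,0)
(x₁, y₁) = (7, 1);  7² − 48·1² = 1 ✓

7 1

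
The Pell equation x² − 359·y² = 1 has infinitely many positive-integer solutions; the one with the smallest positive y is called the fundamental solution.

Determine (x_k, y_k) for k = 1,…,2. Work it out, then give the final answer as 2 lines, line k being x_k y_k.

360 19
259199 13680

√359 = [18; 1,17,1,36, …], period ℓ=4 (even) → k=3
k=0  a_k=18  p_k/q_k = 18/1
…
k=2  a_k=17  p_k/q_k = 341/18
k=3  a_k=1  p_k/q_k = 360/19
(x₁, y₁) = (360, 19);  360² − 359·19² = 1 ✓
(360+19√359)^2 = 259199 + 13680√359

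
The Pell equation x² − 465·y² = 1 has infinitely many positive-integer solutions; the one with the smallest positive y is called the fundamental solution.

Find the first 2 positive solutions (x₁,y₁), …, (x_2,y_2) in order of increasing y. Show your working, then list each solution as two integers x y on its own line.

√465 → a₀=21, period (1,1,3,2,2,2,3,1,1,42); ℓ=10 even so k=9
k=0  a_k=21  p_k/q_k = 21/1
…
k=6  a_k=2  p_k/q_k = 2027/94
k=7  a_k=3  p_k/q_k = 6922/321
k=8  a_k=1  p_k/q_k = 8949/415
k=9  a_k=1  p_k/q_k = 15871/736
(x₁, y₁) = (15871, 736);  15871² − 465·736² = 1 ✓
n=2: (15871,736)∘(15871,736) = (15871·15871+465·736·736, 15871·736+736·15871) = (503777281,23362112)

15871 736
503777281 23362112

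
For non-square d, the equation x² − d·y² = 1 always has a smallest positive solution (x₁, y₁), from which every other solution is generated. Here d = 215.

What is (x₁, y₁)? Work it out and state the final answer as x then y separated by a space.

44 3

√215 = [14; 1,1,1,28, …], period ℓ=4 (even) → k=3
k=0  a_k=14  p_k/q_k = 14/1
k=1  a_k=1  p_k/q_k = 15/1
k=2  a_k=1  p_k/q_k = 29/2
k=3  a_k=1  p_k/q_k = 44/3
fundamental: x₁=44, y₁=3  (since 1936 − 215·9 = 1)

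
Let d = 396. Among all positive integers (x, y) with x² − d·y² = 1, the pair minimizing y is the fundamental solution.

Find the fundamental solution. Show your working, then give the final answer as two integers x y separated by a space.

199 10

√396 = [19; 1,8,1,38, …], period ℓ=4 (even) → k=3
step 0: (19, 1)  from 19·(1,0) + (0,1)
…
step 2: (179, 9)  from 8·(20,1) + (19,1)
step 3: (199, 10)  from 1·(179,9) + (20,1)
(x₁, y₁) = (199, 10);  199² − 396·10² = 1 ✓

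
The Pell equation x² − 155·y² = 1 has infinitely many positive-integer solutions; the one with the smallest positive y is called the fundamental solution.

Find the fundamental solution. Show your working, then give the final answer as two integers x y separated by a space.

d=155: √d = [12; 2,4,2,24] (ℓ=4, even), read p_3/q_3
i=0: a=12 ⇒ p=12, q=1
i=1: a=2 ⇒ p=25, q=2
i=2: a=4 ⇒ p=112, q=9
i=3: a=2 ⇒ p=249, q=20
fundamental: x₁=249, y₁=20  (since 62001 − 155·400 = 1)

249 20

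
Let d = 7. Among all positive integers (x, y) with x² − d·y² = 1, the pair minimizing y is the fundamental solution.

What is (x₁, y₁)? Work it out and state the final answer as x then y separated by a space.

[2; 1,1,1,4] for √7; ℓ=4 ⇒ convergent index 3
k=0  a_k=2  p_k/q_k = 2/1
…
k=2  a_k=1  p_k/q_k = 5/2
k=3  a_k=1  p_k/q_k = 8/3
fundamental: x₁=8, y₁=3  (since 64 − 7·9 = 1)

8 3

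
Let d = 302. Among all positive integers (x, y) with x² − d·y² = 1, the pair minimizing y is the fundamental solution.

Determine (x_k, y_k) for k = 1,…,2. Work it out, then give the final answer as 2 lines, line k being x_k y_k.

4276623 246092
36579008568257 2104885414632

d=302: √d = [17; 2,1,1,1,4,…,1,2,34] (ℓ=16, even), read p_15/q_15
i=0: a=17 ⇒ p=17, q=1
i=1: a=2 ⇒ p=35, q=2
…
i=4: a=1 ⇒ p=139, q=8
i=5: a=4 ⇒ p=643, q=37
…
i=7: a=1 ⇒ p=2068, q=119
i=8: a=16 ⇒ p=34513, q=1986
…
i=10: a=2 ⇒ p=107675, q=6196
…
i=14: a=1 ⇒ p=1617193, q=93059
i=15: a=2 ⇒ p=4276623, q=246092
→ (4276623, 246092).  Check: 4276623²=18289504284129, 302·246092²=18289504284128, difference 1.
n=2: (4276623,246092)∘(4276623,246092) = (4276623·4276623+302·246092·246092, 4276623·246092+246092·4276623) = (36579008568257,2104885414632)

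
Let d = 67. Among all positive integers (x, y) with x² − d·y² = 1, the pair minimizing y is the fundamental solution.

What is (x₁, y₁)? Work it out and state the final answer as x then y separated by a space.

[8; 5,2,1,1,7,1,1,2,5,16] for √67; ℓ=10 ⇒ convergent index 9
step 0: (8, 1)  from 8·(1,0) + (0,1)
…
step 6: (1899, 232)  from 1·(1678,205) + (221,27)
step 7: (3577, 437)  from 1·(1899,232) + (1678,205)
step 8: (9053, 1106)  from 2·(3577,437) + (1899,232)
step 9: (48842, 5967)  from 5·(9053,1106) + (3577,437)
→ (48842, 5967).  Check: 48842²=2385540964, 67·5967²=2385540963, difference 1.

48842 5967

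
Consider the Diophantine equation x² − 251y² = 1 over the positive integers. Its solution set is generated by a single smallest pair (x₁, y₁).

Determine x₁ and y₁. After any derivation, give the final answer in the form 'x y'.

3674890 231957

√251 → a₀=15, period (1,5,2,1,2,…,5,1,30); ℓ=14 even so k=13
i=0: a=15 ⇒ p=15, q=1
…
i=2: a=5 ⇒ p=95, q=6
…
i=4: a=1 ⇒ p=301, q=19
…
i=7: a=15 ⇒ p=29563, q=1866
…
i=10: a=1 ⇒ p=212692, q=13425
i=11: a=2 ⇒ p=577033, q=36422
i=12: a=5 ⇒ p=3097857, q=195535
i=13: a=1 ⇒ p=3674890, q=231957
(x₁, y₁) = (3674890, 231957);  3674890² − 251·231957² = 1 ✓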